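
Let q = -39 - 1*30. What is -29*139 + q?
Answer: -4100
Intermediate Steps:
q = -69 (q = -39 - 30 = -69)
-29*139 + q = -29*139 - 69 = -4031 - 69 = -4100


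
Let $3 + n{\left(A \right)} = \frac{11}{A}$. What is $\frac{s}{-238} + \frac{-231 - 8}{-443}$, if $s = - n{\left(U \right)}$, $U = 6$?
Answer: $\frac{48313}{90372} \approx 0.5346$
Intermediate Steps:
$n{\left(A \right)} = -3 + \frac{11}{A}$
$s = \frac{7}{6}$ ($s = - (-3 + \frac{11}{6}) = \left(-1\right) \left(- \frac{7}{6}\right) = \frac{7}{6} \approx 1.1667$)
$\frac{s}{-238} + \frac{-231 - 8}{-443} = \frac{7}{6 \left(-238\right)} + \frac{-231 - 8}{-443} = \frac{7}{6} \left(- \frac{1}{238}\right) - - \frac{239}{443} = - \frac{1}{204} + \frac{239}{443} = \frac{48313}{90372}$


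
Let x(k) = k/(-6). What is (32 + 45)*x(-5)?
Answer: 385/6 ≈ 64.167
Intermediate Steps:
x(k) = -k/6 (x(k) = k*(-⅙) = -k/6)
(32 + 45)*x(-5) = (32 + 45)*(-⅙*(-5)) = 77*(⅚) = 385/6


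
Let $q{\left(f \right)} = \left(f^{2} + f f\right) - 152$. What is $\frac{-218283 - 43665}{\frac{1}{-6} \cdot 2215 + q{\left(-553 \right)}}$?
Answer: $- \frac{1571688}{3666581} \approx -0.42865$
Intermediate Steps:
$q{\left(f \right)} = -152 + 2 f^{2}$ ($q{\left(f \right)} = \left(f^{2} + f^{2}\right) - 152 = 2 f^{2} - 152 = -152 + 2 f^{2}$)
$\frac{-218283 - 43665}{\frac{1}{-6} \cdot 2215 + q{\left(-553 \right)}} = \frac{-218283 - 43665}{\frac{1}{-6} \cdot 2215 - \left(152 - 2 \left(-553\right)^{2}\right)} = - \frac{261948}{\left(- \frac{1}{6}\right) 2215 + \left(-152 + 2 \cdot 305809\right)} = - \frac{261948}{- \frac{2215}{6} + \left(-152 + 611618\right)} = - \frac{261948}{- \frac{2215}{6} + 611466} = - \frac{261948}{\frac{3666581}{6}} = \left(-261948\right) \frac{6}{3666581} = - \frac{1571688}{3666581}$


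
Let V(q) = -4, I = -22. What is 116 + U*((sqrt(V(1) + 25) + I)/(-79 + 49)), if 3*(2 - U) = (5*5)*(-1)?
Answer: 5561/45 - 31*sqrt(21)/90 ≈ 122.00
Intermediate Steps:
U = 31/3 (U = 2 - 5*5*(-1)/3 = 2 - 25*(-1)/3 = 2 - 1/3*(-25) = 2 + 25/3 = 31/3 ≈ 10.333)
116 + U*((sqrt(V(1) + 25) + I)/(-79 + 49)) = 116 + 31*((sqrt(-4 + 25) - 22)/(-79 + 49))/3 = 116 + 31*((sqrt(21) - 22)/(-30))/3 = 116 + 31*((-22 + sqrt(21))*(-1/30))/3 = 116 + 31*(11/15 - sqrt(21)/30)/3 = 116 + (341/45 - 31*sqrt(21)/90) = 5561/45 - 31*sqrt(21)/90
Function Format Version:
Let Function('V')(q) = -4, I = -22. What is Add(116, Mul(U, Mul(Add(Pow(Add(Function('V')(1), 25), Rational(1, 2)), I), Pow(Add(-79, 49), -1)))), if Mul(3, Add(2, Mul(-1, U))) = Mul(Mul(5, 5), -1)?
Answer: Add(Rational(5561, 45), Mul(Rational(-31, 90), Pow(21, Rational(1, 2)))) ≈ 122.00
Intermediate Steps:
U = Rational(31, 3) (U = Add(2, Mul(Rational(-1, 3), Mul(Mul(5, 5), -1))) = Add(2, Mul(Rational(-1, 3), Mul(25, -1))) = Add(2, Mul(Rational(-1, 3), -25)) = Add(2, Rational(25, 3)) = Rational(31, 3) ≈ 10.333)
Add(116, Mul(U, Mul(Add(Pow(Add(Function('V')(1), 25), Rational(1, 2)), I), Pow(Add(-79, 49), -1)))) = Add(116, Mul(Rational(31, 3), Mul(Add(Pow(Add(-4, 25), Rational(1, 2)), -22), Pow(Add(-79, 49), -1)))) = Add(116, Mul(Rational(31, 3), Mul(Add(Pow(21, Rational(1, 2)), -22), Pow(-30, -1)))) = Add(116, Mul(Rational(31, 3), Mul(Add(-22, Pow(21, Rational(1, 2))), Rational(-1, 30)))) = Add(116, Mul(Rational(31, 3), Add(Rational(11, 15), Mul(Rational(-1, 30), Pow(21, Rational(1, 2)))))) = Add(116, Add(Rational(341, 45), Mul(Rational(-31, 90), Pow(21, Rational(1, 2))))) = Add(Rational(5561, 45), Mul(Rational(-31, 90), Pow(21, Rational(1, 2))))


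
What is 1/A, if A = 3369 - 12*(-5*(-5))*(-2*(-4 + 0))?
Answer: 1/969 ≈ 0.0010320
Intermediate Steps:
A = 969 (A = 3369 - 12*25*(-2*(-4)) = 3369 - 300*8 = 3369 - 1*2400 = 3369 - 2400 = 969)
1/A = 1/969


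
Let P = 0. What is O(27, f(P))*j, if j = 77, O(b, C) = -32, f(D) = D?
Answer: -2464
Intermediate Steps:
O(27, f(P))*j = -32*77 = -2464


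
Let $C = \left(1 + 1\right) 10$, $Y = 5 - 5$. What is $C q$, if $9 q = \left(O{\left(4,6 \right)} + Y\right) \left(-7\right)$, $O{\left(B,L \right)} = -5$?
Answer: $\frac{700}{9} \approx 77.778$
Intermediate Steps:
$Y = 0$
$C = 20$ ($C = 2 \cdot 10 = 20$)
$q = \frac{35}{9}$ ($q = \frac{\left(-5 + 0\right) \left(-7\right)}{9} = \frac{\left(-5\right) \left(-7\right)}{9} = \frac{1}{9} \cdot 35 = \frac{35}{9} \approx 3.8889$)
$C q = 20 \cdot \frac{35}{9} = \frac{700}{9}$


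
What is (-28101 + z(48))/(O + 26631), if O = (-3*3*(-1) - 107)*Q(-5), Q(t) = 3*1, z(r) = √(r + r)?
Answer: -9367/8779 + 4*√6/26337 ≈ -1.0666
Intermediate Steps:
z(r) = √2*√r (z(r) = √(2*r) = √2*√r)
Q(t) = 3
O = -294 (O = (-3*3*(-1) - 107)*3 = (-9*(-1) - 107)*3 = (9 - 107)*3 = -98*3 = -294)
(-28101 + z(48))/(O + 26631) = (-28101 + √2*√48)/(-294 + 26631) = (-28101 + √2*(4*√3))/26337 = (-28101 + 4*√6)*(1/26337) = -9367/8779 + 4*√6/26337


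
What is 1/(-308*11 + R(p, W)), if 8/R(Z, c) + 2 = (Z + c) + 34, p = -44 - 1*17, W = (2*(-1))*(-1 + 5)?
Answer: -37/125364 ≈ -0.00029514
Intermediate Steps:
W = -8 (W = -2*4 = -8)
p = -61 (p = -44 - 17 = -61)
R(Z, c) = 8/(32 + Z + c) (R(Z, c) = 8/(-2 + ((Z + c) + 34)) = 8/(-2 + (34 + Z + c)) = 8/(32 + Z + c))
1/(-308*11 + R(p, W)) = 1/(-308*11 + 8/(32 - 61 - 8)) = 1/(-3388 + 8/(-37)) = 1/(-3388 + 8*(-1/37)) = 1/(-3388 - 8/37) = 1/(-125364/37) = -37/125364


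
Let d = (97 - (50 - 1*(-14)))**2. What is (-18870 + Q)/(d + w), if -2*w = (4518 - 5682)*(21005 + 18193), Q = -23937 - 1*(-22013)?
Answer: -20794/22814325 ≈ -0.00091144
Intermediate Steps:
Q = -1924 (Q = -23937 + 22013 = -1924)
w = 22813236 (w = -(4518 - 5682)*(21005 + 18193)/2 = -(-582)*39198 = -1/2*(-45626472) = 22813236)
d = 1089 (d = (97 - (50 + 14))**2 = (97 - 1*64)**2 = (97 - 64)**2 = 33**2 = 1089)
(-18870 + Q)/(d + w) = (-18870 - 1924)/(1089 + 22813236) = -20794/22814325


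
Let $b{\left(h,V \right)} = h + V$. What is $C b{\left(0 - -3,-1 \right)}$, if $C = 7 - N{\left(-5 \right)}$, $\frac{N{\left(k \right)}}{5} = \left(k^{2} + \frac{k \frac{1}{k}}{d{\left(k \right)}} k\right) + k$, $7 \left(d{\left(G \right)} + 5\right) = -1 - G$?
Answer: $- \frac{6116}{31} \approx -197.29$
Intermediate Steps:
$d{\left(G \right)} = - \frac{36}{7} - \frac{G}{7}$ ($d{\left(G \right)} = -5 + \frac{-1 - G}{7} = -5 - \left(\frac{1}{7} + \frac{G}{7}\right) = - \frac{36}{7} - \frac{G}{7}$)
$N{\left(k \right)} = 5 k + 5 k^{2} + \frac{5 k}{- \frac{36}{7} - \frac{k}{7}}$ ($N{\left(k \right)} = 5 \left(\left(k^{2} + \frac{k \frac{1}{k}}{- \frac{36}{7} - \frac{k}{7}} k\right) + k\right) = 5 \left(\left(k^{2} + 1 \frac{1}{- \frac{36}{7} - \frac{k}{7}} k\right) + k\right) = 5 \left(\left(k^{2} + \frac{k}{- \frac{36}{7} - \frac{k}{7}}\right) + k\right) = 5 \left(k + k^{2} + \frac{k}{- \frac{36}{7} - \frac{k}{7}}\right) = 5 k + 5 k^{2} + \frac{5 k}{- \frac{36}{7} - \frac{k}{7}}$)
$b{\left(h,V \right)} = V + h$
$C = - \frac{3058}{31}$ ($C = 7 - 5 \left(-5\right) \frac{1}{36 - 5} \left(-7 + \left(1 - 5\right) \left(36 - 5\right)\right) = 7 - 5 \left(-5\right) \frac{1}{31} \left(-7 - 124\right) = 7 - 5 \left(-5\right) \frac{1}{31} \left(-131\right) = 7 - \frac{3275}{31} = - \frac{3058}{31} \approx -98.645$)
$C b{\left(0 - -3,-1 \right)} = - \frac{3058 \left(-1 + \left(0 - -3\right)\right)}{31} = - \frac{3058 \left(-1 + \left(0 + 3\right)\right)}{31} = - \frac{3058 \left(-1 + 3\right)}{31} = \left(- \frac{3058}{31}\right) 2 = - \frac{6116}{31}$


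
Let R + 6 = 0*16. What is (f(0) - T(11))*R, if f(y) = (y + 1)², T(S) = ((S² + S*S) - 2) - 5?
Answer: 1404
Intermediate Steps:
T(S) = -7 + 2*S² (T(S) = ((S² + S²) - 2) - 5 = (2*S² - 2) - 5 = (-2 + 2*S²) - 5 = -7 + 2*S²)
f(y) = (1 + y)²
R = -6 (R = -6 + 0*16 = -6 + 0 = -6)
(f(0) - T(11))*R = ((1 + 0)² - (-7 + 2*11²))*(-6) = (1² - (-7 + 2*121))*(-6) = (1 - (-7 + 242))*(-6) = (1 - 1*235)*(-6) = (1 - 235)*(-6) = -234*(-6) = 1404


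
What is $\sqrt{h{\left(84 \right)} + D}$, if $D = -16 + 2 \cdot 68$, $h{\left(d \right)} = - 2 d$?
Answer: $4 i \sqrt{3} \approx 6.9282 i$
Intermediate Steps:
$D = 120$ ($D = -16 + 136 = 120$)
$\sqrt{h{\left(84 \right)} + D} = \sqrt{\left(-2\right) 84 + 120} = \sqrt{-168 + 120} = \sqrt{-48} = 4 i \sqrt{3}$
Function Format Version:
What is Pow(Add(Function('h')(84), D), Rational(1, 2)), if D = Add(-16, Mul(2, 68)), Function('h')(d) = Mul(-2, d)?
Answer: Mul(4, I, Pow(3, Rational(1, 2))) ≈ Mul(6.9282, I)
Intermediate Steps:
D = 120 (D = Add(-16, 136) = 120)
Pow(Add(Function('h')(84), D), Rational(1, 2)) = Pow(Add(Mul(-2, 84), 120), Rational(1, 2)) = Pow(Add(-168, 120), Rational(1, 2)) = Pow(-48, Rational(1, 2)) = Mul(4, I, Pow(3, Rational(1, 2)))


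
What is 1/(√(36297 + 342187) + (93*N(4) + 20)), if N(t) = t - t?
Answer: -5/94521 + √94621/189042 ≈ 0.0015743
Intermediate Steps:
N(t) = 0
1/(√(36297 + 342187) + (93*N(4) + 20)) = 1/(√(36297 + 342187) + (93*0 + 20)) = 1/(√378484 + (0 + 20)) = 1/(2*√94621 + 20) = 1/(20 + 2*√94621)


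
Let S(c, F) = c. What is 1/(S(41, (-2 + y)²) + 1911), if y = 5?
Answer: 1/1952 ≈ 0.00051230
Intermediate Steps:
1/(S(41, (-2 + y)²) + 1911) = 1/(41 + 1911) = 1/1952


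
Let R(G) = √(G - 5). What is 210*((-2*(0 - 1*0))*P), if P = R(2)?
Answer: 0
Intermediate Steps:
R(G) = √(-5 + G)
P = I*√3 (P = √(-5 + 2) = √(-3) = I*√3 ≈ 1.732*I)
210*((-2*(0 - 1*0))*P) = 210*((-2*(0 - 1*0))*(I*√3)) = 210*((-2*(0 + 0))*(I*√3)) = 210*((-2*0)*(I*√3)) = 210*(0*(I*√3)) = 210*0 = 0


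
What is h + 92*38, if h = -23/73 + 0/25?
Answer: 255185/73 ≈ 3495.7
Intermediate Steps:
h = -23/73 (h = -23*1/73 + 0*(1/25) = -23/73 + 0 = -23/73 ≈ -0.31507)
h + 92*38 = -23/73 + 92*38 = -23/73 + 3496 = 255185/73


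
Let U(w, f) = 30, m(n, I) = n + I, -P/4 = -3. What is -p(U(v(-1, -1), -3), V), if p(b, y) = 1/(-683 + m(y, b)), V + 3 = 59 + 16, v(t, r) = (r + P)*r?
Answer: 1/581 ≈ 0.0017212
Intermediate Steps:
P = 12 (P = -4*(-3) = 12)
v(t, r) = r*(12 + r) (v(t, r) = (r + 12)*r = (12 + r)*r = r*(12 + r))
m(n, I) = I + n
V = 72 (V = -3 + (59 + 16) = -3 + 75 = 72)
p(b, y) = 1/(-683 + b + y) (p(b, y) = 1/(-683 + (b + y)) = 1/(-683 + b + y))
-p(U(v(-1, -1), -3), V) = -1/(-683 + 30 + 72) = -1/(-581) = -1*(-1/581) = 1/581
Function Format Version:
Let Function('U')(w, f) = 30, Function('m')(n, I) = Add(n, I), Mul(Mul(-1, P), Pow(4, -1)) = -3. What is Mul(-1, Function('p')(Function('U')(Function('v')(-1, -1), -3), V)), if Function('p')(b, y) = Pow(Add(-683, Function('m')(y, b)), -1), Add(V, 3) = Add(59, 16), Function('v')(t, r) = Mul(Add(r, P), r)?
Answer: Rational(1, 581) ≈ 0.0017212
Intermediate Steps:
P = 12 (P = Mul(-4, -3) = 12)
Function('v')(t, r) = Mul(r, Add(12, r)) (Function('v')(t, r) = Mul(Add(r, 12), r) = Mul(Add(12, r), r) = Mul(r, Add(12, r)))
Function('m')(n, I) = Add(I, n)
V = 72 (V = Add(-3, Add(59, 16)) = Add(-3, 75) = 72)
Function('p')(b, y) = Pow(Add(-683, b, y), -1) (Function('p')(b, y) = Pow(Add(-683, Add(b, y)), -1) = Pow(Add(-683, b, y), -1))
Mul(-1, Function('p')(Function('U')(Function('v')(-1, -1), -3), V)) = Mul(-1, Pow(Add(-683, 30, 72), -1)) = Mul(-1, Pow(-581, -1)) = Mul(-1, Rational(-1, 581)) = Rational(1, 581)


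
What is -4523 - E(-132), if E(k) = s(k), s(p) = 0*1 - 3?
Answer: -4520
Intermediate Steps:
s(p) = -3 (s(p) = 0 - 3 = -3)
E(k) = -3
-4523 - E(-132) = -4523 - 1*(-3) = -4523 + 3 = -4520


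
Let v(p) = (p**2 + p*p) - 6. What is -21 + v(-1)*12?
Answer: -69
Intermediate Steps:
v(p) = -6 + 2*p**2 (v(p) = (p**2 + p**2) - 6 = 2*p**2 - 6 = -6 + 2*p**2)
-21 + v(-1)*12 = -21 + (-6 + 2*(-1)**2)*12 = -21 + (-6 + 2*1)*12 = -21 + (-6 + 2)*12 = -21 - 4*12 = -21 - 48 = -69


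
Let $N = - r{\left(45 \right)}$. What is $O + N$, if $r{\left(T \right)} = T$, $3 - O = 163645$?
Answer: $-163687$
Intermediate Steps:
$O = -163642$ ($O = 3 - 163645 = -163642$)
$N = -45$ ($N = \left(-1\right) 45 = -45$)
$O + N = -163642 - 45 = -163687$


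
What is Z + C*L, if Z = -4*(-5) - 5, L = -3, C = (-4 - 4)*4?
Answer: 111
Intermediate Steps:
C = -32 (C = -8*4 = -32)
Z = 15 (Z = 20 - 5 = 15)
Z + C*L = 15 - 32*(-3) = 15 + 96 = 111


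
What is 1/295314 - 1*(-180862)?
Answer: 53411080669/295314 ≈ 1.8086e+5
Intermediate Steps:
1/295314 - 1*(-180862) = 1/295314 + 180862 = 53411080669/295314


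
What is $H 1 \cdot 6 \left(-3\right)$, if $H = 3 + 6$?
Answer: $-162$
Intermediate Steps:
$H = 9$
$H 1 \cdot 6 \left(-3\right) = 9 \cdot 1 \cdot 6 \left(-3\right) = 9 \cdot 6 \left(-3\right) = 9 \left(-18\right) = -162$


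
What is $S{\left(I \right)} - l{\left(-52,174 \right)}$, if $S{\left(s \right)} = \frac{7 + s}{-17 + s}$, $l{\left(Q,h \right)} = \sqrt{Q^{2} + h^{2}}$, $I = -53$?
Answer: $\frac{23}{35} - 2 \sqrt{8245} \approx -180.95$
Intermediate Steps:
$S{\left(s \right)} = \frac{7 + s}{-17 + s}$
$S{\left(I \right)} - l{\left(-52,174 \right)} = \frac{7 - 53}{-17 - 53} - \sqrt{\left(-52\right)^{2} + 174^{2}} = \frac{1}{-70} \left(-46\right) - \sqrt{2704 + 30276} = \left(- \frac{1}{70}\right) \left(-46\right) - \sqrt{32980} = \frac{23}{35} - 2 \sqrt{8245}$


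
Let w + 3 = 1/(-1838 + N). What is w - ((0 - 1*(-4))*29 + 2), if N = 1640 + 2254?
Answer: -248775/2056 ≈ -121.00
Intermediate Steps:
N = 3894
w = -6167/2056 (w = -3 + 1/(-1838 + 3894) = -3 + 1/2056 = -6167/2056 ≈ -2.9995)
w - ((0 - 1*(-4))*29 + 2) = -6167/2056 - ((0 - 1*(-4))*29 + 2) = -6167/2056 - ((0 + 4)*29 + 2) = -6167/2056 - (4*29 + 2) = -6167/2056 - (116 + 2) = -6167/2056 - 1*118 = -6167/2056 - 118 = -248775/2056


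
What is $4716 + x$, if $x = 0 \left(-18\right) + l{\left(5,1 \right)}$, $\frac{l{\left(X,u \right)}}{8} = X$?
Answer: $4756$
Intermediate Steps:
$l{\left(X,u \right)} = 8 X$
$x = 40$ ($x = 0 \left(-18\right) + 8 \cdot 5 = 0 + 40 = 40$)
$4716 + x = 4716 + 40 = 4756$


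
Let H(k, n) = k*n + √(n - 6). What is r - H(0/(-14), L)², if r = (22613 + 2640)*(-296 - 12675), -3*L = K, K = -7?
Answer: -982669978/3 ≈ -3.2756e+8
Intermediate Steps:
L = 7/3 (L = -⅓*(-7) = 7/3 ≈ 2.3333)
H(k, n) = √(-6 + n) + k*n (H(k, n) = k*n + √(-6 + n) = √(-6 + n) + k*n)
r = -327556663 (r = 25253*(-12971) = -327556663)
r - H(0/(-14), L)² = -327556663 - (√(-6 + 7/3) + (0/(-14))*(7/3))² = -327556663 - (√(-11/3) + (0*(-1/14))*(7/3))² = -327556663 - (I*√33/3 + 0*(7/3))² = -327556663 - (I*√33/3 + 0)² = -327556663 - (I*√33/3)² = -327556663 - 1*(-11/3) = -327556663 + 11/3 = -982669978/3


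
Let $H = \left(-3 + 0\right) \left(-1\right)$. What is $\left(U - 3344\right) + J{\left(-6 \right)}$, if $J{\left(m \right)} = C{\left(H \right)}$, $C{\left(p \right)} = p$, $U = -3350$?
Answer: $-6691$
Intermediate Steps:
$H = 3$ ($H = \left(-3\right) \left(-1\right) = 3$)
$J{\left(m \right)} = 3$
$\left(U - 3344\right) + J{\left(-6 \right)} = \left(-3350 - 3344\right) + 3 = -6694 + 3 = -6691$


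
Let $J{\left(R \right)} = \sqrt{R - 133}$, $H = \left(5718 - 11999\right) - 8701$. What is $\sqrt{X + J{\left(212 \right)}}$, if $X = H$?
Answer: $\sqrt{-14982 + \sqrt{79}} \approx 122.36 i$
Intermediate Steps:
$H = -14982$ ($H = -6281 - 8701 = -14982$)
$J{\left(R \right)} = \sqrt{-133 + R}$
$X = -14982$
$\sqrt{X + J{\left(212 \right)}} = \sqrt{-14982 + \sqrt{-133 + 212}} = \sqrt{-14982 + \sqrt{79}}$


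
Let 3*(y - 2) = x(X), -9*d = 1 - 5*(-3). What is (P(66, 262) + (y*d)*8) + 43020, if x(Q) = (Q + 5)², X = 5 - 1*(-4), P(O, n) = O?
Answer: 1137466/27 ≈ 42128.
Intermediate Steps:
d = -16/9 (d = -(1 - 5*(-3))/9 = -(1 + 15)/9 = -⅑*16 = -16/9 ≈ -1.7778)
X = 9 (X = 5 + 4 = 9)
x(Q) = (5 + Q)²
y = 202/3 (y = 2 + (5 + 9)²/3 = 2 + (⅓)*14² = 2 + (⅓)*196 = 2 + 196/3 = 202/3 ≈ 67.333)
(P(66, 262) + (y*d)*8) + 43020 = (66 + ((202/3)*(-16/9))*8) + 43020 = (66 - 3232/27*8) + 43020 = (66 - 25856/27) + 43020 = -24074/27 + 43020 = 1137466/27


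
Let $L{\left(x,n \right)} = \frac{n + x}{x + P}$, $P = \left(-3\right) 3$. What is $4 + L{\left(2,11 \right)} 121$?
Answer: $- \frac{1545}{7} \approx -220.71$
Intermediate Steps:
$P = -9$
$L{\left(x,n \right)} = \frac{n + x}{-9 + x}$ ($L{\left(x,n \right)} = \frac{n + x}{x - 9} = \frac{n + x}{-9 + x}$)
$4 + L{\left(2,11 \right)} 121 = 4 + \frac{11 + 2}{-9 + 2} \cdot 121 = 4 + \frac{1}{-7} \cdot 13 \cdot 121 = 4 + \left(- \frac{1}{7}\right) 13 \cdot 121 = 4 - \frac{1573}{7} = - \frac{1545}{7}$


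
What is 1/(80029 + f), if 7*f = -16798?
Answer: 7/543405 ≈ 1.2882e-5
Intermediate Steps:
f = -16798/7 (f = (⅐)*(-16798) = -16798/7 ≈ -2399.7)
1/(80029 + f) = 1/(80029 - 16798/7) = 1/(543405/7) = 7/543405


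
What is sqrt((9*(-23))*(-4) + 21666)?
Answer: sqrt(22494) ≈ 149.98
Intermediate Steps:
sqrt((9*(-23))*(-4) + 21666) = sqrt(-207*(-4) + 21666) = sqrt(828 + 21666) = sqrt(22494)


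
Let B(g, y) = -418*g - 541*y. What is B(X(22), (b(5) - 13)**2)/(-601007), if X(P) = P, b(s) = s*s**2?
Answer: 6795500/601007 ≈ 11.307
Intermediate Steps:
b(s) = s**3
B(g, y) = -541*y - 418*g
B(X(22), (b(5) - 13)**2)/(-601007) = (-541*(5**3 - 13)**2 - 418*22)/(-601007) = (-541*(125 - 13)**2 - 9196)*(-1/601007) = (-541*112**2 - 9196)*(-1/601007) = (-541*12544 - 9196)*(-1/601007) = (-6786304 - 9196)*(-1/601007) = -6795500*(-1/601007) = 6795500/601007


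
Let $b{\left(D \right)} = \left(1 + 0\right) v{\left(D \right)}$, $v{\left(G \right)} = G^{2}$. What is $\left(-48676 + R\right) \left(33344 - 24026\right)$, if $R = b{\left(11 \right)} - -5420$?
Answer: $-401931930$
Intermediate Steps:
$b{\left(D \right)} = D^{2}$ ($b{\left(D \right)} = \left(1 + 0\right) D^{2} = 1 D^{2} = D^{2}$)
$R = 5541$ ($R = 11^{2} - -5420 = 121 + 5420 = 5541$)
$\left(-48676 + R\right) \left(33344 - 24026\right) = \left(-48676 + 5541\right) \left(33344 - 24026\right) = - 43135 \left(33344 - 24026\right) = \left(-43135\right) 9318 = -401931930$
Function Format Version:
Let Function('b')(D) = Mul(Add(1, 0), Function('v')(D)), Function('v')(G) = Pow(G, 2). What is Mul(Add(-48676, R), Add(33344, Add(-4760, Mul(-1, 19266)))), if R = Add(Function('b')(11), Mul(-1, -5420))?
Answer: -401931930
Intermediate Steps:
Function('b')(D) = Pow(D, 2) (Function('b')(D) = Mul(Add(1, 0), Pow(D, 2)) = Mul(1, Pow(D, 2)) = Pow(D, 2))
R = 5541 (R = Add(Pow(11, 2), Mul(-1, -5420)) = Add(121, 5420) = 5541)
Mul(Add(-48676, R), Add(33344, Add(-4760, Mul(-1, 19266)))) = Mul(Add(-48676, 5541), Add(33344, Add(-4760, Mul(-1, 19266)))) = Mul(-43135, Add(33344, Add(-4760, -19266))) = Mul(-43135, Add(33344, -24026)) = Mul(-43135, 9318) = -401931930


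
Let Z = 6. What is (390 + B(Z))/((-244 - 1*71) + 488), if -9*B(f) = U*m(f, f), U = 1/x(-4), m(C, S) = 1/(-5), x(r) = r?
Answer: 70199/31140 ≈ 2.2543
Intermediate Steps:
m(C, S) = -⅕
U = -¼ (U = 1/(-4) = -¼ ≈ -0.25000)
B(f) = -1/180 (B(f) = -(-1)*(-1)/(36*5) = -⅑*1/20 = -1/180)
(390 + B(Z))/((-244 - 1*71) + 488) = (390 - 1/180)/((-244 - 1*71) + 488) = 70199/(180*((-244 - 71) + 488)) = 70199/(180*(-315 + 488)) = (70199/180)/173 = (70199/180)*(1/173) = 70199/31140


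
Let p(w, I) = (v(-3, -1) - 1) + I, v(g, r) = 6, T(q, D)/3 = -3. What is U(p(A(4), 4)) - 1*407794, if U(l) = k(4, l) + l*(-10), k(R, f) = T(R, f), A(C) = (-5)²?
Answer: -407893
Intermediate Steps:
A(C) = 25
T(q, D) = -9 (T(q, D) = 3*(-3) = -9)
k(R, f) = -9
p(w, I) = 5 + I (p(w, I) = (6 - 1) + I = 5 + I)
U(l) = -9 - 10*l (U(l) = -9 + l*(-10) = -9 - 10*l)
U(p(A(4), 4)) - 1*407794 = (-9 - 10*(5 + 4)) - 1*407794 = (-9 - 10*9) - 407794 = (-9 - 90) - 407794 = -99 - 407794 = -407893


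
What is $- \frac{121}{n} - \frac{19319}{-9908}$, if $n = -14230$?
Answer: $\frac{138054119}{70495420} \approx 1.9583$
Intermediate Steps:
$- \frac{121}{n} - \frac{19319}{-9908} = - \frac{121}{-14230} - \frac{19319}{-9908} = \left(-121\right) \left(- \frac{1}{14230}\right) - - \frac{19319}{9908} = \frac{121}{14230} + \frac{19319}{9908} = \frac{138054119}{70495420}$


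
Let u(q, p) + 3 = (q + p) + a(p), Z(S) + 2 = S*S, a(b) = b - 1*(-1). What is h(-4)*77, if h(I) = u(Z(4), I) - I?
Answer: 616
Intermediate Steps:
a(b) = 1 + b (a(b) = b + 1 = 1 + b)
Z(S) = -2 + S² (Z(S) = -2 + S*S = -2 + S²)
u(q, p) = -2 + q + 2*p (u(q, p) = -3 + ((q + p) + (1 + p)) = -3 + ((p + q) + (1 + p)) = -3 + (1 + q + 2*p) = -2 + q + 2*p)
h(I) = 12 + I (h(I) = (-2 + (-2 + 4²) + 2*I) - I = (-2 + (-2 + 16) + 2*I) - I = (-2 + 14 + 2*I) - I = (12 + 2*I) - I = 12 + I)
h(-4)*77 = (12 - 4)*77 = 8*77 = 616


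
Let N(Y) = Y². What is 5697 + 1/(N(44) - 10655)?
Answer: 49672142/8719 ≈ 5697.0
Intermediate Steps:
5697 + 1/(N(44) - 10655) = 5697 + 1/(44² - 10655) = 5697 + 1/(1936 - 10655) = 5697 + 1/(-8719) = 5697 - 1/8719 = 49672142/8719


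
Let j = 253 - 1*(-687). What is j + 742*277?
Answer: 206474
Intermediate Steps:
j = 940 (j = 253 + 687 = 940)
j + 742*277 = 940 + 742*277 = 940 + 205534 = 206474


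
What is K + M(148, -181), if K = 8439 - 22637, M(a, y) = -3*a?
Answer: -14642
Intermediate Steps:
K = -14198
K + M(148, -181) = -14198 - 3*148 = -14198 - 444 = -14642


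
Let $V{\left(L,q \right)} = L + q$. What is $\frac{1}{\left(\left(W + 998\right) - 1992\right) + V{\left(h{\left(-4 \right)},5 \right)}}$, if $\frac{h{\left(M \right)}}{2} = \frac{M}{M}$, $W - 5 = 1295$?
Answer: $\frac{1}{313} \approx 0.0031949$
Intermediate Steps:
$W = 1300$ ($W = 5 + 1295 = 1300$)
$h{\left(M \right)} = 2$ ($h{\left(M \right)} = 2 \frac{M}{M} = 2 \cdot 1 = 2$)
$\frac{1}{\left(\left(W + 998\right) - 1992\right) + V{\left(h{\left(-4 \right)},5 \right)}} = \frac{1}{\left(\left(1300 + 998\right) - 1992\right) + \left(2 + 5\right)} = \frac{1}{\left(2298 - 1992\right) + 7} = \frac{1}{306 + 7} = \frac{1}{313}$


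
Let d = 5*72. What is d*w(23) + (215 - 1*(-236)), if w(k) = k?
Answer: 8731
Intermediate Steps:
d = 360
d*w(23) + (215 - 1*(-236)) = 360*23 + (215 - 1*(-236)) = 8280 + (215 + 236) = 8280 + 451 = 8731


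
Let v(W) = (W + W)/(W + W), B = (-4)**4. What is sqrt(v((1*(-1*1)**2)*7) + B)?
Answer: sqrt(257) ≈ 16.031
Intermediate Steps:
B = 256
v(W) = 1 (v(W) = (2*W)/((2*W)) = (2*W)*(1/(2*W)) = 1)
sqrt(v((1*(-1*1)**2)*7) + B) = sqrt(1 + 256) = sqrt(257)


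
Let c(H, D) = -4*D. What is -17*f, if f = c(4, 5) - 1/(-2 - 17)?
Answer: 6443/19 ≈ 339.11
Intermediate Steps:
f = -379/19 (f = -4*5 - 1/(-2 - 17) = -20 - 1/(-19) = -20 - 1*(-1/19) = -20 + 1/19 = -379/19 ≈ -19.947)
-17*f = -17*(-379/19) = 6443/19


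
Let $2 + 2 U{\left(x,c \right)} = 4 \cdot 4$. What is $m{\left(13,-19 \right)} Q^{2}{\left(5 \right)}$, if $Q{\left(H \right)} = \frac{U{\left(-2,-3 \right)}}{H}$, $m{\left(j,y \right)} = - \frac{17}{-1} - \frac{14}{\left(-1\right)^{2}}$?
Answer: $\frac{147}{25} \approx 5.88$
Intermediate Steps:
$U{\left(x,c \right)} = 7$ ($U{\left(x,c \right)} = -1 + \frac{4 \cdot 4}{2} = -1 + \frac{1}{2} \cdot 16 = -1 + 8 = 7$)
$m{\left(j,y \right)} = 3$ ($m{\left(j,y \right)} = \left(-17\right) \left(-1\right) - \frac{14}{1} = 17 - 14 = 3$)
$Q{\left(H \right)} = \frac{7}{H}$
$m{\left(13,-19 \right)} Q^{2}{\left(5 \right)} = 3 \left(\frac{7}{5}\right)^{2} = 3 \cdot \frac{49}{25} = \frac{147}{25}$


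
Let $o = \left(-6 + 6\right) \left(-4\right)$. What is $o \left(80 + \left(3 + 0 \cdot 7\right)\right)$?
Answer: $0$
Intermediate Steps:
$o = 0$ ($o = 0 \left(-4\right) = 0$)
$o \left(80 + \left(3 + 0 \cdot 7\right)\right) = 0 \left(80 + \left(3 + 0 \cdot 7\right)\right) = 0 \left(80 + \left(3 + 0\right)\right) = 0 \left(80 + 3\right) = 0 \cdot 83 = 0$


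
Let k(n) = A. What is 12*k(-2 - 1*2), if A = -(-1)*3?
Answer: 36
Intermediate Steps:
A = 3 (A = -1*(-1)*3 = 1*3 = 3)
k(n) = 3
12*k(-2 - 1*2) = 12*3 = 36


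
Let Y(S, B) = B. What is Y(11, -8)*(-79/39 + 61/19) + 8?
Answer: -1096/741 ≈ -1.4791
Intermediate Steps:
Y(11, -8)*(-79/39 + 61/19) + 8 = -8*(-79/39 + 61/19) + 8 = -8*878/741 + 8 = -7024/741 + 8 = -1096/741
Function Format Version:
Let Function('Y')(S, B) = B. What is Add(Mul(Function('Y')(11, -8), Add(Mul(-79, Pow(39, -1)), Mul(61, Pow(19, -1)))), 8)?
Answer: Rational(-1096, 741) ≈ -1.4791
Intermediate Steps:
Add(Mul(Function('Y')(11, -8), Add(Mul(-79, Pow(39, -1)), Mul(61, Pow(19, -1)))), 8) = Add(Mul(-8, Add(Mul(-79, Pow(39, -1)), Mul(61, Pow(19, -1)))), 8) = Add(Mul(-8, Add(Mul(-79, Rational(1, 39)), Mul(61, Rational(1, 19)))), 8) = Add(Mul(-8, Add(Rational(-79, 39), Rational(61, 19))), 8) = Add(Mul(-8, Rational(878, 741)), 8) = Add(Rational(-7024, 741), 8) = Rational(-1096, 741)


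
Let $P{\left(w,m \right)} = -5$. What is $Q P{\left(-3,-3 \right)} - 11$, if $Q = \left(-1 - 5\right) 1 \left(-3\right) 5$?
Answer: $-461$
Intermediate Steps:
$Q = 90$ ($Q = - 6 \left(\left(-3\right) 5\right) = \left(-6\right) \left(-15\right) = 90$)
$Q P{\left(-3,-3 \right)} - 11 = 90 \left(-5\right) - 11 = -450 - 11 = -461$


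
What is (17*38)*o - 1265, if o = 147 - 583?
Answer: -282921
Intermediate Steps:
o = -436
(17*38)*o - 1265 = (17*38)*(-436) - 1265 = 646*(-436) - 1265 = -281656 - 1265 = -282921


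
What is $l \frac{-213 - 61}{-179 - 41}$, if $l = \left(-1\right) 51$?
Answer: $- \frac{6987}{110} \approx -63.518$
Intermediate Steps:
$l = -51$
$l \frac{-213 - 61}{-179 - 41} = - 51 \frac{-213 - 61}{-179 - 41} = - 51 \left(- \frac{274}{-220}\right) = - 51 \left(\left(-274\right) \left(- \frac{1}{220}\right)\right) = \left(-51\right) \frac{137}{110} = - \frac{6987}{110}$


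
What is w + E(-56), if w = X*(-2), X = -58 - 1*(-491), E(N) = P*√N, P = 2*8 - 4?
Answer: -866 + 24*I*√14 ≈ -866.0 + 89.8*I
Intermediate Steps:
P = 12 (P = 16 - 4 = 12)
E(N) = 12*√N
X = 433 (X = -58 + 491 = 433)
w = -866 (w = 433*(-2) = -866)
w + E(-56) = -866 + 12*√(-56) = -866 + 12*(2*I*√14) = -866 + 24*I*√14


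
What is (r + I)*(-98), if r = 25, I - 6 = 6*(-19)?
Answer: 8134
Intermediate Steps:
I = -108 (I = 6 + 6*(-19) = 6 - 114 = -108)
(r + I)*(-98) = (25 - 108)*(-98) = -83*(-98) = 8134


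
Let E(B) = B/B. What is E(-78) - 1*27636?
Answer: -27635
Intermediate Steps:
E(B) = 1
E(-78) - 1*27636 = 1 - 1*27636 = 1 - 27636 = -27635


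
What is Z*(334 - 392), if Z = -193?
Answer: 11194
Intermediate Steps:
Z*(334 - 392) = -193*(334 - 392) = -193*(-58) = 11194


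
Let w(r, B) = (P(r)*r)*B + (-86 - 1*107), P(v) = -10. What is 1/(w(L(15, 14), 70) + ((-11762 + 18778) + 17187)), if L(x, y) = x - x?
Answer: 1/24010 ≈ 4.1649e-5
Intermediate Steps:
L(x, y) = 0
w(r, B) = -193 - 10*B*r (w(r, B) = (-10*r)*B + (-86 - 1*107) = -10*B*r + (-86 - 107) = -10*B*r - 193 = -193 - 10*B*r)
1/(w(L(15, 14), 70) + ((-11762 + 18778) + 17187)) = 1/((-193 - 10*70*0) + ((-11762 + 18778) + 17187)) = 1/((-193 + 0) + (7016 + 17187)) = 1/(-193 + 24203) = 1/24010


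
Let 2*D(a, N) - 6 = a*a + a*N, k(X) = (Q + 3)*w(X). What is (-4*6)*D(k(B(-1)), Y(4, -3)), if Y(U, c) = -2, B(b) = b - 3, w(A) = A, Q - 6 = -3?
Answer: -7560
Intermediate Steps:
Q = 3 (Q = 6 - 3 = 3)
B(b) = -3 + b
k(X) = 6*X (k(X) = (3 + 3)*X = 6*X)
D(a, N) = 3 + a²/2 + N*a/2 (D(a, N) = 3 + (a*a + a*N)/2 = 3 + (a² + N*a)/2 = 3 + (a²/2 + N*a/2) = 3 + a²/2 + N*a/2)
(-4*6)*D(k(B(-1)), Y(4, -3)) = (-4*6)*(3 + (6*(-3 - 1))²/2 + (½)*(-2)*(6*(-3 - 1))) = -24*(3 + (6*(-4))²/2 + (½)*(-2)*(6*(-4))) = -24*(3 + (½)*(-24)² + (½)*(-2)*(-24)) = -24*(3 + (½)*576 + 24) = -24*(3 + 288 + 24) = -24*315 = -7560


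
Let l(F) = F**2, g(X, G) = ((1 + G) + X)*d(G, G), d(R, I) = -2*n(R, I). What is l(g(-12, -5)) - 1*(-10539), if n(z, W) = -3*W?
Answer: 240939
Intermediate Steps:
d(R, I) = 6*I (d(R, I) = -(-6)*I = 6*I)
g(X, G) = 6*G*(1 + G + X) (g(X, G) = ((1 + G) + X)*(6*G) = (1 + G + X)*(6*G) = 6*G*(1 + G + X))
l(g(-12, -5)) - 1*(-10539) = (6*(-5)*(1 - 5 - 12))**2 - 1*(-10539) = (6*(-5)*(-16))**2 + 10539 = 480**2 + 10539 = 230400 + 10539 = 240939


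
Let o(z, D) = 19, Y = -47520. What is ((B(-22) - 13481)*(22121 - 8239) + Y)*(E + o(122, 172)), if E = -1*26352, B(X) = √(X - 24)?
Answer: 4929294335746 - 365554706*I*√46 ≈ 4.9293e+12 - 2.4793e+9*I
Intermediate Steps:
B(X) = √(-24 + X)
E = -26352
((B(-22) - 13481)*(22121 - 8239) + Y)*(E + o(122, 172)) = ((√(-24 - 22) - 13481)*(22121 - 8239) - 47520)*(-26352 + 19) = ((√(-46) - 13481)*13882 - 47520)*(-26333) = ((I*√46 - 13481)*13882 - 47520)*(-26333) = ((-13481 + I*√46)*13882 - 47520)*(-26333) = ((-187143242 + 13882*I*√46) - 47520)*(-26333) = (-187190762 + 13882*I*√46)*(-26333) = 4929294335746 - 365554706*I*√46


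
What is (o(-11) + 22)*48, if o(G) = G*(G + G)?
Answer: 12672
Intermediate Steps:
o(G) = 2*G² (o(G) = G*(2*G) = 2*G²)
(o(-11) + 22)*48 = (2*(-11)² + 22)*48 = (2*121 + 22)*48 = (242 + 22)*48 = 264*48 = 12672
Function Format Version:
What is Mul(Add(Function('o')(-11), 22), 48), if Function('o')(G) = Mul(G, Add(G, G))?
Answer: 12672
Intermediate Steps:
Function('o')(G) = Mul(2, Pow(G, 2)) (Function('o')(G) = Mul(G, Mul(2, G)) = Mul(2, Pow(G, 2)))
Mul(Add(Function('o')(-11), 22), 48) = Mul(Add(Mul(2, Pow(-11, 2)), 22), 48) = Mul(Add(Mul(2, 121), 22), 48) = Mul(Add(242, 22), 48) = Mul(264, 48) = 12672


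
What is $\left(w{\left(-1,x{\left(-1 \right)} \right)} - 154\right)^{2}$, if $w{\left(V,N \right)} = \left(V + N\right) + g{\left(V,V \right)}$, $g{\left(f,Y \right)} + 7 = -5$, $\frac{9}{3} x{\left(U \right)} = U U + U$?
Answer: $27889$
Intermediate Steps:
$x{\left(U \right)} = \frac{U}{3} + \frac{U^{2}}{3}$ ($x{\left(U \right)} = \frac{U U + U}{3} = \frac{U^{2} + U}{3} = \frac{U + U^{2}}{3} = \frac{U}{3} + \frac{U^{2}}{3}$)
$g{\left(f,Y \right)} = -12$ ($g{\left(f,Y \right)} = -7 - 5 = -12$)
$w{\left(V,N \right)} = -12 + N + V$ ($w{\left(V,N \right)} = \left(V + N\right) - 12 = \left(N + V\right) - 12 = -12 + N + V$)
$\left(w{\left(-1,x{\left(-1 \right)} \right)} - 154\right)^{2} = \left(\left(-12 + \frac{1}{3} \left(-1\right) \left(1 - 1\right) - 1\right) - 154\right)^{2} = \left(\left(-12 + \frac{1}{3} \left(-1\right) 0 - 1\right) - 154\right)^{2} = \left(\left(-12 + 0 - 1\right) - 154\right)^{2} = \left(-13 - 154\right)^{2} = \left(-167\right)^{2} = 27889$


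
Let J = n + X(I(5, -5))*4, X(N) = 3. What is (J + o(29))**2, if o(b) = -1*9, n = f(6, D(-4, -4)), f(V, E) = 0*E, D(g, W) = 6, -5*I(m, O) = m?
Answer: 9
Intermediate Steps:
I(m, O) = -m/5
f(V, E) = 0
n = 0
o(b) = -9
J = 12 (J = 0 + 3*4 = 0 + 12 = 12)
(J + o(29))**2 = (12 - 9)**2 = 3**2 = 9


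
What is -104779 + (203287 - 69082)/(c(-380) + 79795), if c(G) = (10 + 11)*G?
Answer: -1504913936/14363 ≈ -1.0478e+5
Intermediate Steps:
c(G) = 21*G
-104779 + (203287 - 69082)/(c(-380) + 79795) = -104779 + (203287 - 69082)/(21*(-380) + 79795) = -104779 + 134205/(-7980 + 79795) = -104779 + 134205/71815 = -104779 + 134205*(1/71815) = -104779 + 26841/14363 = -1504913936/14363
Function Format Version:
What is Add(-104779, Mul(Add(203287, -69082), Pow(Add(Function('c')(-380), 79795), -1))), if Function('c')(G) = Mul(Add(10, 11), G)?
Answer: Rational(-1504913936, 14363) ≈ -1.0478e+5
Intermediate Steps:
Function('c')(G) = Mul(21, G)
Add(-104779, Mul(Add(203287, -69082), Pow(Add(Function('c')(-380), 79795), -1))) = Add(-104779, Mul(Add(203287, -69082), Pow(Add(Mul(21, -380), 79795), -1))) = Add(-104779, Mul(134205, Pow(Add(-7980, 79795), -1))) = Add(-104779, Mul(134205, Pow(71815, -1))) = Add(-104779, Mul(134205, Rational(1, 71815))) = Add(-104779, Rational(26841, 14363)) = Rational(-1504913936, 14363)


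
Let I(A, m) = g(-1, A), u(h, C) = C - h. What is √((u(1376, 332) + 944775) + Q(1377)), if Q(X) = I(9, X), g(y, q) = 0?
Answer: 9*√11651 ≈ 971.46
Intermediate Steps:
I(A, m) = 0
Q(X) = 0
√((u(1376, 332) + 944775) + Q(1377)) = √(((332 - 1*1376) + 944775) + 0) = √(((332 - 1376) + 944775) + 0) = √((-1044 + 944775) + 0) = √(943731 + 0) = √943731 = 9*√11651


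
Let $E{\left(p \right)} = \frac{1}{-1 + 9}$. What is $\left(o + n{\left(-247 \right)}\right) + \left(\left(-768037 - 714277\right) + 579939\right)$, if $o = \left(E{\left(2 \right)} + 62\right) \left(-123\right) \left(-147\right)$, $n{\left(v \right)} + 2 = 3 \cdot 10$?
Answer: $\frac{1767481}{8} \approx 2.2094 \cdot 10^{5}$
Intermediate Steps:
$E{\left(p \right)} = \frac{1}{8}$
$n{\left(v \right)} = 28$ ($n{\left(v \right)} = -2 + 3 \cdot 10 = -2 + 30 = 28$)
$o = \frac{8986257}{8}$ ($o = \left(\frac{1}{8} + 62\right) \left(-123\right) \left(-147\right) = \frac{497}{8} \left(-123\right) \left(-147\right) = \left(- \frac{61131}{8}\right) \left(-147\right) = \frac{8986257}{8} \approx 1.1233 \cdot 10^{6}$)
$\left(o + n{\left(-247 \right)}\right) + \left(\left(-768037 - 714277\right) + 579939\right) = \left(\frac{8986257}{8} + 28\right) + \left(\left(-768037 - 714277\right) + 579939\right) = \frac{8986481}{8} + \left(-1482314 + 579939\right) = \frac{8986481}{8} - 902375 = \frac{1767481}{8}$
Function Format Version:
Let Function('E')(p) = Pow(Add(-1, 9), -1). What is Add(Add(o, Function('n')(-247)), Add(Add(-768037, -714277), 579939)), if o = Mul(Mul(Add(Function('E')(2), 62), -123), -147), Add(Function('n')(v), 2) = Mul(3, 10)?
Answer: Rational(1767481, 8) ≈ 2.2094e+5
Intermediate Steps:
Function('E')(p) = Rational(1, 8) (Function('E')(p) = Pow(8, -1) = Rational(1, 8))
Function('n')(v) = 28 (Function('n')(v) = Add(-2, Mul(3, 10)) = Add(-2, 30) = 28)
o = Rational(8986257, 8) (o = Mul(Mul(Add(Rational(1, 8), 62), -123), -147) = Mul(Mul(Rational(497, 8), -123), -147) = Mul(Rational(-61131, 8), -147) = Rational(8986257, 8) ≈ 1.1233e+6)
Add(Add(o, Function('n')(-247)), Add(Add(-768037, -714277), 579939)) = Add(Add(Rational(8986257, 8), 28), Add(Add(-768037, -714277), 579939)) = Add(Rational(8986481, 8), Add(-1482314, 579939)) = Add(Rational(8986481, 8), -902375) = Rational(1767481, 8)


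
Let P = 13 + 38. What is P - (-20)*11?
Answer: 271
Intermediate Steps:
P = 51
P - (-20)*11 = 51 - (-20)*11 = 51 - 1*(-220) = 51 + 220 = 271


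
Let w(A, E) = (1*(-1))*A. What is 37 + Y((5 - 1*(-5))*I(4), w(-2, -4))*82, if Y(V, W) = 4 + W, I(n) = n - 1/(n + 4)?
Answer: 529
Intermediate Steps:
I(n) = n - 1/(4 + n)
w(A, E) = -A
37 + Y((5 - 1*(-5))*I(4), w(-2, -4))*82 = 37 + (4 - 1*(-2))*82 = 37 + (4 + 2)*82 = 37 + 6*82 = 37 + 492 = 529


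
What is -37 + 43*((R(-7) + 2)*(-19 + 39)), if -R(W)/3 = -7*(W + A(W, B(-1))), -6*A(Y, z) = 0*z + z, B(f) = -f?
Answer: -127747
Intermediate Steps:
A(Y, z) = -z/6 (A(Y, z) = -(0*z + z)/6 = -(0 + z)/6 = -z/6)
R(W) = -7/2 + 21*W (R(W) = -(-21)*(W - (-1)*(-1)/6) = -(-21)*(W - ⅙*1) = -(-21)*(W - ⅙) = -(-21)*(-⅙ + W) = -3*(7/6 - 7*W) = -7/2 + 21*W)
-37 + 43*((R(-7) + 2)*(-19 + 39)) = -37 + 43*(((-7/2 + 21*(-7)) + 2)*(-19 + 39)) = -37 + 43*(((-7/2 - 147) + 2)*20) = -37 + 43*((-301/2 + 2)*20) = -37 + 43*(-297/2*20) = -37 + 43*(-2970) = -37 - 127710 = -127747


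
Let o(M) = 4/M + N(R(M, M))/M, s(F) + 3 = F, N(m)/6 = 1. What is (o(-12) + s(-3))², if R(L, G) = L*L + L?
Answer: 1681/36 ≈ 46.694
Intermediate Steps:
R(L, G) = L + L² (R(L, G) = L² + L = L + L²)
N(m) = 6 (N(m) = 6*1 = 6)
s(F) = -3 + F
o(M) = 10/M (o(M) = 4/M + 6/M = 10/M)
(o(-12) + s(-3))² = (10/(-12) + (-3 - 3))² = (10*(-1/12) - 6)² = (-⅚ - 6)² = (-41/6)² = 1681/36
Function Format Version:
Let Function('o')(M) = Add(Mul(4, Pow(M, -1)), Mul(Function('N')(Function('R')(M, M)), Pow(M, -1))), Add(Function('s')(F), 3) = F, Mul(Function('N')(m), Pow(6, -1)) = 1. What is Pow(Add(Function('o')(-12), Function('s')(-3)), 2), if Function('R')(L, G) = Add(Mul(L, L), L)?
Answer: Rational(1681, 36) ≈ 46.694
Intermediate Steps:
Function('R')(L, G) = Add(L, Pow(L, 2)) (Function('R')(L, G) = Add(Pow(L, 2), L) = Add(L, Pow(L, 2)))
Function('N')(m) = 6 (Function('N')(m) = Mul(6, 1) = 6)
Function('s')(F) = Add(-3, F)
Function('o')(M) = Mul(10, Pow(M, -1)) (Function('o')(M) = Add(Mul(4, Pow(M, -1)), Mul(6, Pow(M, -1))) = Mul(10, Pow(M, -1)))
Pow(Add(Function('o')(-12), Function('s')(-3)), 2) = Pow(Add(Mul(10, Pow(-12, -1)), Add(-3, -3)), 2) = Pow(Add(Mul(10, Rational(-1, 12)), -6), 2) = Pow(Add(Rational(-5, 6), -6), 2) = Pow(Rational(-41, 6), 2) = Rational(1681, 36)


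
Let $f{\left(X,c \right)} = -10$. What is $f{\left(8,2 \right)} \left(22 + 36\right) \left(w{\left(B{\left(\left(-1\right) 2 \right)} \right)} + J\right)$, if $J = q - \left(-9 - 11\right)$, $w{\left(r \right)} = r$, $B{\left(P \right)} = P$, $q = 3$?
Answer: $-12180$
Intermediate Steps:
$J = 23$ ($J = 3 - \left(-9 - 11\right) = 3 - -20 = 3 + 20 = 23$)
$f{\left(8,2 \right)} \left(22 + 36\right) \left(w{\left(B{\left(\left(-1\right) 2 \right)} \right)} + J\right) = - 10 \left(22 + 36\right) \left(\left(-1\right) 2 + 23\right) = - 10 \cdot 58 \left(-2 + 23\right) = - 10 \cdot 58 \cdot 21 = \left(-10\right) 1218 = -12180$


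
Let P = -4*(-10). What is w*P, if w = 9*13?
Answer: 4680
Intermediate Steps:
P = 40
w = 117
w*P = 117*40 = 4680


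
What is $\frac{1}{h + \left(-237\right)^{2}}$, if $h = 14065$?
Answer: $\frac{1}{70234} \approx 1.4238 \cdot 10^{-5}$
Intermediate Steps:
$\frac{1}{h + \left(-237\right)^{2}} = \frac{1}{14065 + \left(-237\right)^{2}} = \frac{1}{14065 + 56169} = \frac{1}{70234}$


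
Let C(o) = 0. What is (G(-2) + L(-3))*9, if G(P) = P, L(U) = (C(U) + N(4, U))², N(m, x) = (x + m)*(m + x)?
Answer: -9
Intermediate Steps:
N(m, x) = (m + x)² (N(m, x) = (m + x)*(m + x) = (m + x)²)
L(U) = (4 + U)⁴ (L(U) = (0 + (4 + U)²)² = ((4 + U)²)² = (4 + U)⁴)
(G(-2) + L(-3))*9 = (-2 + (4 - 3)⁴)*9 = (-2 + 1⁴)*9 = (-2 + 1)*9 = -1*9 = -9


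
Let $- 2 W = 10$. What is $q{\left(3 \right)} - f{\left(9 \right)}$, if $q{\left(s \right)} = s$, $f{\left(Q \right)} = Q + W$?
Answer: $-1$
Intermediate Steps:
$W = -5$ ($W = \left(- \frac{1}{2}\right) 10 = -5$)
$f{\left(Q \right)} = -5 + Q$ ($f{\left(Q \right)} = Q - 5 = -5 + Q$)
$q{\left(3 \right)} - f{\left(9 \right)} = 3 - \left(-5 + 9\right) = 3 - 4 = -1$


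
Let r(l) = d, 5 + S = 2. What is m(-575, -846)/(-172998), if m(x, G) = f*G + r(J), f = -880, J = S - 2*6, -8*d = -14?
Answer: -2977927/691992 ≈ -4.3034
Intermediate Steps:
d = 7/4 (d = -⅛*(-14) = 7/4 ≈ 1.7500)
S = -3 (S = -5 + 2 = -3)
J = -15 (J = -3 - 2*6 = -3 - 12 = -15)
r(l) = 7/4
m(x, G) = 7/4 - 880*G (m(x, G) = -880*G + 7/4 = 7/4 - 880*G)
m(-575, -846)/(-172998) = (7/4 - 880*(-846))/(-172998) = (7/4 + 744480)*(-1/172998) = (2977927/4)*(-1/172998) = -2977927/691992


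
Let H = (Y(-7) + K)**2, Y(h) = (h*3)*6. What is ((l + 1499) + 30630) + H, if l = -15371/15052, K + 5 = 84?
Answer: 516840205/15052 ≈ 34337.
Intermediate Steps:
K = 79 (K = -5 + 84 = 79)
Y(h) = 18*h (Y(h) = (3*h)*6 = 18*h)
l = -15371/15052 (l = -15371*1/15052 = -15371/15052 ≈ -1.0212)
H = 2209 (H = (18*(-7) + 79)**2 = (-126 + 79)**2 = (-47)**2 = 2209)
((l + 1499) + 30630) + H = ((-15371/15052 + 1499) + 30630) + 2209 = (22547577/15052 + 30630) + 2209 = 483590337/15052 + 2209 = 516840205/15052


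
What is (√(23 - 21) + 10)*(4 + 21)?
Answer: 250 + 25*√2 ≈ 285.36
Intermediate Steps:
(√(23 - 21) + 10)*(4 + 21) = (√2 + 10)*25 = (10 + √2)*25 = 250 + 25*√2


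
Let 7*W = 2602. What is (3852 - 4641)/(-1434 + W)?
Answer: 5523/7436 ≈ 0.74274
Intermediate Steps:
W = 2602/7 (W = (⅐)*2602 = 2602/7 ≈ 371.71)
(3852 - 4641)/(-1434 + W) = (3852 - 4641)/(-1434 + 2602/7) = -789/(-7436/7) = -789*(-7/7436) = 5523/7436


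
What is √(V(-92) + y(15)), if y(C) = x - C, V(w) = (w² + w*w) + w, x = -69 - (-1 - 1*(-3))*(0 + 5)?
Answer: √16742 ≈ 129.39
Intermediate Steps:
x = -79 (x = -69 - (-1 + 3)*5 = -69 - 2*5 = -69 - 1*10 = -69 - 10 = -79)
V(w) = w + 2*w² (V(w) = (w² + w²) + w = 2*w² + w = w + 2*w²)
y(C) = -79 - C
√(V(-92) + y(15)) = √(-92*(1 + 2*(-92)) + (-79 - 1*15)) = √(-92*(1 - 184) + (-79 - 15)) = √(-92*(-183) - 94) = √(16836 - 94) = √16742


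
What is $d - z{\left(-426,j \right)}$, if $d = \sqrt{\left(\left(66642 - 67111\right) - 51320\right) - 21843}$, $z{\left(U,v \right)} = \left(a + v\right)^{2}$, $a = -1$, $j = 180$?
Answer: $-32041 + 4 i \sqrt{4602} \approx -32041.0 + 271.35 i$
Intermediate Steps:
$z{\left(U,v \right)} = \left(-1 + v\right)^{2}$
$d = 4 i \sqrt{4602}$ ($d = \sqrt{\left(-469 - 51320\right) - 21843} = \sqrt{-51789 - 21843} = \sqrt{-73632} = 4 i \sqrt{4602} \approx 271.35 i$)
$d - z{\left(-426,j \right)} = 4 i \sqrt{4602} - \left(-1 + 180\right)^{2} = 4 i \sqrt{4602} - 179^{2} = 4 i \sqrt{4602} - 32041 = -32041 + 4 i \sqrt{4602}$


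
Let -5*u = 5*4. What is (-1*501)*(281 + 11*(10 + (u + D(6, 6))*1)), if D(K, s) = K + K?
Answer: -239979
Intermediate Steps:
u = -4 ≈ -4.0000
D(K, s) = 2*K
(-1*501)*(281 + 11*(10 + (u + D(6, 6))*1)) = (-1*501)*(281 + 11*(10 + (-4 + 2*6)*1)) = -501*(281 + 11*(10 + (-4 + 12)*1)) = -501*(281 + 11*(10 + 8*1)) = -501*(281 + 11*(10 + 8)) = -501*(281 + 11*18) = -501*(281 + 198) = -501*479 = -239979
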